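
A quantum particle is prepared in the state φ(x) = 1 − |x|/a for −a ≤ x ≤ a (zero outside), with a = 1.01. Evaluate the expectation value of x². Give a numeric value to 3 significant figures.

⟨x²⟩ = ∫ x²·|φ|² dx / ∫|φ|² dx (integrals over the domain).
φ is even, so ∫ over [−a, a] = 2∫₀ᵃ with φ = 1 − x/a there: ∫₀ᵃ (1 − x/a)² dx = a/3, ∫₀ᵃ x²(1 − x/a)² dx = a³/30, ∫₀ᵃ x⁴(1 − x/a)² dx = a⁵/105.
State is unnormalized: ∫|φ|² dx = 0.67333, and ∫φ*·x²·φ dx = 0.068687, so ⟨x²⟩ = 0.068687 / 0.67333.
⟨x²⟩ = 0.10201.

0.102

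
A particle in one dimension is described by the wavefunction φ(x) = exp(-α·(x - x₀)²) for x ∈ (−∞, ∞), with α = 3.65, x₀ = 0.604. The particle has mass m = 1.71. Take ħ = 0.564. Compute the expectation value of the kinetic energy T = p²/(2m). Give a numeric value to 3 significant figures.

0.339

T = −(ħ²/2m) d²/dx², so ⟨T⟩ = −(ħ²/2m) ∫ φ*·φ'' dx / ∫|φ|² dx; with m = 1.71.
Gaussian moments (u = x − x₀): ∫u^(2j)·e^(−2αu²) du = (2j−1)!!/(4α)^j · √(π/(2α)), odd powers integrate to 0; here √(π/(2α)) = 0.65601. Derivatives: d/dx e^(−αu²) = −2αu·e^(−αu²), d²/dx² e^(−αu²) = (4α²u² − 2α)·e^(−αu²).
State is unnormalized: ∫|φ|² dx = 0.65601, and ∫φ*·(−ħ²/2m · φ'') dx = 0.22271, so ⟨T⟩ = 0.22271 / 0.65601.
⟨T⟩ = 0.33949.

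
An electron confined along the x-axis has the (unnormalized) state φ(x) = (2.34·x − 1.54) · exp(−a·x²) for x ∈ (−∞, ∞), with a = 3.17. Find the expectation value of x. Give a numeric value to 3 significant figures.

-0.203

⟨x⟩ = ∫ x·|φ|² dx / ∫|φ|² dx (integrals over the domain).
Expand each integrand as polynomial × e^(−2ax²) and use ∫x^(2j)·e^(−2ax²) dx = (2j−1)!!/(4a)^j · √(π/(2a)), odd powers → 0; here √(π/(2a)) = 0.70393.
State is unnormalized: ∫|φ|² dx = 1.9734, and ∫φ*·x·φ dx = -0.40011, so ⟨x⟩ = -0.40011 / 1.9734.
⟨x⟩ = -0.20275.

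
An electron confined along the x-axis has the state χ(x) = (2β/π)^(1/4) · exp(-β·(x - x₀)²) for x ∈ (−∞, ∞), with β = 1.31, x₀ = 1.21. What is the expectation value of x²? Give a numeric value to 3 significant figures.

⟨x²⟩ = ∫ x²·|χ|² dx (integrals over the domain).
Gaussian moments (u = x − x₀): ∫u^(2j)·e^(−2βu²) du = (2j−1)!!/(4β)^j · √(π/(2β)), odd powers integrate to 0; here √(π/(2β)) = 1.0950.
⟨x²⟩ = 1.6549.

1.65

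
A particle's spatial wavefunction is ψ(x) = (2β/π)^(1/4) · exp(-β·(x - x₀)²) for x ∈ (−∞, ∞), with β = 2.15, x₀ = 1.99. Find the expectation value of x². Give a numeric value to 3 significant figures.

⟨x²⟩ = ∫ x²·|ψ|² dx (integrals over the domain).
Gaussian moments (u = x − x₀): ∫u^(2j)·e^(−2βu²) du = (2j−1)!!/(4β)^j · √(π/(2β)), odd powers integrate to 0; here √(π/(2β)) = 0.85475.
⟨x²⟩ = 4.0764.

4.08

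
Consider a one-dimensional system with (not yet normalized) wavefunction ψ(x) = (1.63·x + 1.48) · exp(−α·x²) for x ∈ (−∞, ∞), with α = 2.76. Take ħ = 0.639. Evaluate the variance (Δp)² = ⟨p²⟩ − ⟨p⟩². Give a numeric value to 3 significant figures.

Compute ⟨p⟩ and ⟨p²⟩ separately; (Δp)² = ⟨p²⟩ − ⟨p⟩².
Expand each integrand as polynomial × e^(−2αx²) and use ∫x^(2j)·e^(−2αx²) dx = (2j−1)!!/(4α)^j · √(π/(2α)), odd powers → 0; here √(π/(2α)) = 0.75441. Differentiate with the product rule, d/dx e^(−αx²) = −2αx·e^(−αx²).
Normalization: ∫|ψ|² dx = 1.8340.
⟨p⟩ = 0.0000 and ⟨p²⟩ = 1.3501.
(Δp)² = 1.3501 − (0.0000)² = 1.3501.

1.35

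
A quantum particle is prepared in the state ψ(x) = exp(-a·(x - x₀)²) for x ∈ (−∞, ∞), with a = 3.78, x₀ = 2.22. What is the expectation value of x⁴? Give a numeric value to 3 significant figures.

26.3

⟨x⁴⟩ = ∫ x⁴·|ψ|² dx / ∫|ψ|² dx (integrals over the domain).
Gaussian moments (u = x − x₀): ∫u^(2j)·e^(−2au²) du = (2j−1)!!/(4a)^j · √(π/(2a)), odd powers integrate to 0; here √(π/(2a)) = 0.64464.
State is unnormalized: ∫|ψ|² dx = 0.64464, and ∫ψ*·x⁴·ψ dx = 16.927, so ⟨x⁴⟩ = 16.927 / 0.64464.
⟨x⁴⟩ = 26.258.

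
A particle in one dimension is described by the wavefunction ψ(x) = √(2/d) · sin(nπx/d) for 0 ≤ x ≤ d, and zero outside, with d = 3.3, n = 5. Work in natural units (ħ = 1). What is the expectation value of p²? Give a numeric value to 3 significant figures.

22.7

p² ψ = −ħ² d²ψ/dx²; ⟨p²⟩ = −ħ² ∫ ψ*·ψ'' dx.
d/dx sin(nπx/d) = (nπ/d)·cos(nπx/d) and d²/dx² sin(nπx/d) = −(nπ/d)²·sin(nπx/d); on 0 ≤ x ≤ d, ∫sin²(nπx/d) dx = d/2 and ∫sin(nπx/d)·cos(nπx/d) dx = 0.
⟨p²⟩ = 22.657.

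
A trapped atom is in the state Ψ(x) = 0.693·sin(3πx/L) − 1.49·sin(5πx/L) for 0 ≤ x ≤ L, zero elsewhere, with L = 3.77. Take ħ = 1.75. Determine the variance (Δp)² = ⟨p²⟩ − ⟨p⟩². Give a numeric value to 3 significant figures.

Compute ⟨p⟩ and ⟨p²⟩ separately; (Δp)² = ⟨p²⟩ − ⟨p⟩².
d²/dx² sin(jπx/L) = −(jπ/L)²·sin(jπx/L); on 0 ≤ x ≤ L, ∫sin²(jπx/L) dx = L/2 and ∫sin(jπx/L)·sin(lπx/L) dx = 0 for j ≠ l, so only diagonal terms survive in ∫|Ψ|² and ∫Ψ·Ψ″; ∫Ψ·Ψ′ dx = [Ψ²/2] between the walls = 0.
Normalization: ∫|Ψ|² dx = 5.0902.
⟨p⟩ = 0.0000 and ⟨p²⟩ = 47.114.
(Δp)² = 47.114 − (0.0000)² = 47.114.

47.1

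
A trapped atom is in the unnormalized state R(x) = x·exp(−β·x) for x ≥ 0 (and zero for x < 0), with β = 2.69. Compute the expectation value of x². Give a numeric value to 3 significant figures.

⟨x²⟩ = ∫ x²·|R|² dx / ∫|R|² dx (integrals over the domain).
Every integrand reduces to terms xʲ·e^(−2βx) on [0, ∞); use ∫₀^∞ xʲ·e^(−2βx) dx = j!/(2β)^(j+1).
State is unnormalized: ∫|R|² dx = 0.012843, and ∫R*·x²·R dx = 0.0053248, so ⟨x²⟩ = 0.0053248 / 0.012843.
⟨x²⟩ = 0.41459.

0.415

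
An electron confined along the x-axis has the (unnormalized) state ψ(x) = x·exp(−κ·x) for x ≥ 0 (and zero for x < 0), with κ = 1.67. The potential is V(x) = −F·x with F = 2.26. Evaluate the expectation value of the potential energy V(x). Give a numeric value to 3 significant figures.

-2.03

⟨V⟩ = ∫ V(x)·|ψ|² dx / ∫|ψ|² dx.
Every integrand reduces to terms xʲ·e^(−2κx) on [0, ∞); use ∫₀^∞ xʲ·e^(−2κx) dx = j!/(2κ)^(j+1).
State is unnormalized: ∫|ψ|² dx = 0.053677, and ∫ψ*·V(x)·ψ dx = -0.10896, so ⟨V⟩ = -0.10896 / 0.053677.
⟨V⟩ = -2.0299.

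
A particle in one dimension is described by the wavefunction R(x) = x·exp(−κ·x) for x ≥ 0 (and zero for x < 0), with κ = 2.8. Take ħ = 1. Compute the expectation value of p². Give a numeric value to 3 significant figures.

p² R = −ħ² d²R/dx²; ⟨p²⟩ = −ħ² ∫ R*·R'' dx / ∫|R|² dx.
Differentiate x·exp(−κ·x) with the product rule; every integrand then reduces to terms xʲ·e^(−2κx) on [0, ∞), with ∫₀^∞ xʲ·e^(−2κx) dx = j!/(2κ)^(j+1).
State is unnormalized: ∫|R|² dx = 0.011388, and ∫R*·(−ħ² R'') dx = 0.089286, so ⟨p²⟩ = 0.089286 / 0.011388.
⟨p²⟩ = 7.8400.

7.84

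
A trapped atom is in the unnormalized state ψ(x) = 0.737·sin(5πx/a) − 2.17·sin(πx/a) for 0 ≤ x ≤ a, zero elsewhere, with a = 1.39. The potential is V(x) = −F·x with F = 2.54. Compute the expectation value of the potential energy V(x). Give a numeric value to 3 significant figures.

⟨V⟩ = ∫ V(x)·|ψ|² dx / ∫|ψ|² dx.
On 0 ≤ x ≤ a (j ≠ l): ∫sin²(jπx/a) dx = a/2, ∫sin(jπx/a)·sin(lπx/a) dx = 0; diagonal moments ∫x·sin²(jπx/a) dx = a²/4, ∫x²·sin²(jπx/a) dx = a³·(1/6 − 1/(4j²π²)); cross terms ∫x·sin(jπx/a)·sin(lπx/a) dx = 0 for j + l even and −4jla²/(π²(j² − l²)²) for j + l odd, ∫x²·sin(jπx/a)·sin(lπx/a) dx = (−1)^(j+l)·4jla³/(π²(j² − l²)²); higher powers the same way via product-to-sum and parts.
State is unnormalized: ∫|ψ|² dx = 3.6502, and ∫ψ*·V(x)·ψ dx = -6.4437, so ⟨V⟩ = -6.4437 / 3.6502.
⟨V⟩ = -1.7653.

-1.77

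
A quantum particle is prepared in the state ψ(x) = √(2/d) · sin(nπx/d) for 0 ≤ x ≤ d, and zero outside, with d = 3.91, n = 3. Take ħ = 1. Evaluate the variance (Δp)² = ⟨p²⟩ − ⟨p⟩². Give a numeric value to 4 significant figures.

Compute ⟨p⟩ and ⟨p²⟩ separately; (Δp)² = ⟨p²⟩ − ⟨p⟩².
d/dx sin(nπx/d) = (nπ/d)·cos(nπx/d) and d²/dx² sin(nπx/d) = −(nπ/d)²·sin(nπx/d); on 0 ≤ x ≤ d, ∫sin²(nπx/d) dx = d/2 and ∫sin(nπx/d)·cos(nπx/d) dx = 0.
⟨p⟩ = 0.0000 and ⟨p²⟩ = 5.8102.
(Δp)² = 5.8102 − (0.0000)² = 5.8102.

5.810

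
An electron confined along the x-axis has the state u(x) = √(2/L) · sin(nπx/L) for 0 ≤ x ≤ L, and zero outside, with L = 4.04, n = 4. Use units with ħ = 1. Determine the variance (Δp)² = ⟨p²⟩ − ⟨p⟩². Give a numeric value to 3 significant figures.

9.68

Compute ⟨p⟩ and ⟨p²⟩ separately; (Δp)² = ⟨p²⟩ − ⟨p⟩².
d/dx sin(nπx/L) = (nπ/L)·cos(nπx/L) and d²/dx² sin(nπx/L) = −(nπ/L)²·sin(nπx/L); on 0 ≤ x ≤ L, ∫sin²(nπx/L) dx = L/2 and ∫sin(nπx/L)·cos(nπx/L) dx = 0.
⟨p⟩ = 0.0000 and ⟨p²⟩ = 9.6751.
(Δp)² = 9.6751 − (0.0000)² = 9.6751.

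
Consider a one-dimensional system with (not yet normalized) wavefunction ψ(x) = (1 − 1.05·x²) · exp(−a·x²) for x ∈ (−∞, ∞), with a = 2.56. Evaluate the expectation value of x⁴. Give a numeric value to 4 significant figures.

⟨x⁴⟩ = ∫ x⁴·|ψ|² dx / ∫|ψ|² dx (integrals over the domain).
Expand each integrand as polynomial × e^(−2ax²) and use ∫x^(2j)·e^(−2ax²) dx = (2j−1)!!/(4a)^j · √(π/(2a)), odd powers → 0; here √(π/(2a)) = 0.78332.
State is unnormalized: ∫|ψ|² dx = 0.64739, and ∫ψ*·x⁴·ψ dx = 0.0076782, so ⟨x⁴⟩ = 0.0076782 / 0.64739.
⟨x⁴⟩ = 0.011860.

0.01186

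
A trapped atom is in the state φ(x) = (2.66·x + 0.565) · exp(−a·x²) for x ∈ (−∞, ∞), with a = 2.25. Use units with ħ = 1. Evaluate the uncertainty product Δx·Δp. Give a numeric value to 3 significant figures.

0.985

Δx = √(⟨x²⟩−⟨x⟩²), Δp = √(⟨p²⟩−⟨p⟩²).
Expand each integrand as polynomial × e^(−2ax²) and use ∫x^(2j)·e^(−2ax²) dx = (2j−1)!!/(4a)^j · √(π/(2a)), odd powers → 0; here √(π/(2a)) = 0.83554. Differentiate with the product rule, d/dx e^(−ax²) = −2ax·e^(−ax²).
Normalization: ∫|φ|² dx = 0.92361.
⟨x⟩ = 0.30213, ⟨x²⟩ = 0.26916 ⇒ Δx = 0.42175.
⟨p⟩ = 0.0000, ⟨p²⟩ = 5.4505 ⇒ Δp = 2.3346.
Δx·Δp = 0.98463.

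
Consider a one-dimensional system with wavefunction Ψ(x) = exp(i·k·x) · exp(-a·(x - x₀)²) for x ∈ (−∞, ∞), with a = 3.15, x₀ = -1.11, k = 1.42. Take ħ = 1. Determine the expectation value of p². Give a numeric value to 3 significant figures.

p² Ψ = −ħ² d²Ψ/dx²; ⟨p²⟩ = −ħ² ∫ Ψ*·Ψ'' dx / ∫|Ψ|² dx.
Gaussian moments (u = x − x₀): ∫u^(2j)·e^(−2au²) du = (2j−1)!!/(4a)^j · √(π/(2a)), odd powers integrate to 0; here √(π/(2a)) = 0.70616. Derivatives: Ψ′ = (ik − 2au)·Ψ, Ψ″ = ((ik − 2au)² − 2a)·Ψ; the odd-in-u pieces drop out.
State is unnormalized: ∫|Ψ|² dx = 0.70616, and ∫Ψ*·(−ħ² Ψ'') dx = 3.6483, so ⟨p²⟩ = 3.6483 / 0.70616.
⟨p²⟩ = 5.1664.

5.17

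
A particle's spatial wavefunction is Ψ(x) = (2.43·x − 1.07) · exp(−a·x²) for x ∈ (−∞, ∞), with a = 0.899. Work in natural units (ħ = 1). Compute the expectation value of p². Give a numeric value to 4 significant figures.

p² Ψ = −ħ² d²Ψ/dx²; ⟨p²⟩ = −ħ² ∫ Ψ*·Ψ'' dx / ∫|Ψ|² dx.
Expand each integrand as polynomial × e^(−2ax²) and use ∫x^(2j)·e^(−2ax²) dx = (2j−1)!!/(4a)^j · √(π/(2a)), odd powers → 0; here √(π/(2a)) = 1.3218. Differentiate with the product rule, d/dx e^(−ax²) = −2ax·e^(−ax²).
State is unnormalized: ∫|Ψ|² dx = 3.6839, and ∫Ψ*·(−ħ² Ψ'') dx = 7.2145, so ⟨p²⟩ = 7.2145 / 3.6839.
⟨p²⟩ = 1.9584.

1.958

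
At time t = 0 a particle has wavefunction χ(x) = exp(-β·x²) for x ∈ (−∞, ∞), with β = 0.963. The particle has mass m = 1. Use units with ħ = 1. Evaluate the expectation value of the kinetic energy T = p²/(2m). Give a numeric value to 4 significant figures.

T = −(ħ²/2m) d²/dx², so ⟨T⟩ = −(ħ²/2m) ∫ χ*·χ'' dx / ∫|χ|² dx; with m = 1.
Gaussian moments: ∫x^(2j)·e^(−2βx²) dx = (2j−1)!!/(4β)^j · √(π/(2β)), odd powers integrate to 0; here √(π/(2β)) = 1.2772. Derivatives: d/dx e^(−βx²) = −2βx·e^(−βx²), d²/dx² e^(−βx²) = (4β²x² − 2β)·e^(−βx²).
State is unnormalized: ∫|χ|² dx = 1.2772, and ∫χ*·(−ħ²/2m · χ'') dx = 0.61495, so ⟨T⟩ = 0.61495 / 1.2772.
⟨T⟩ = 0.48150.

0.4815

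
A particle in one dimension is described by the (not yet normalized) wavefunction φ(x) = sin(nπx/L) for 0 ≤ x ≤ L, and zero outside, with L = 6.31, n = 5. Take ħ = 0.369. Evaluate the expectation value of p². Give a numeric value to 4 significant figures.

0.8438

p² φ = −ħ² d²φ/dx²; ⟨p²⟩ = −ħ² ∫ φ*·φ'' dx / ∫|φ|² dx.
d/dx sin(nπx/L) = (nπ/L)·cos(nπx/L) and d²/dx² sin(nπx/L) = −(nπ/L)²·sin(nπx/L); on 0 ≤ x ≤ L, ∫sin²(nπx/L) dx = L/2 and ∫sin(nπx/L)·cos(nπx/L) dx = 0.
State is unnormalized: ∫|φ|² dx = 3.1550, and ∫φ*·(−ħ² φ'') dx = 2.6622, so ⟨p²⟩ = 2.6622 / 3.1550.
⟨p²⟩ = 0.84379.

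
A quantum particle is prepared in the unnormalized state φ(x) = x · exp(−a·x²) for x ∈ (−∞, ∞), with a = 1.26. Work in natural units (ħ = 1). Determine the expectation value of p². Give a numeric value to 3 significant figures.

p² φ = −ħ² d²φ/dx²; ⟨p²⟩ = −ħ² ∫ φ*·φ'' dx / ∫|φ|² dx.
Expand each integrand as polynomial × e^(−2ax²) and use ∫x^(2j)·e^(−2ax²) dx = (2j−1)!!/(4a)^j · √(π/(2a)), odd powers → 0; here √(π/(2a)) = 1.1165. Differentiate with the product rule, d/dx e^(−ax²) = −2ax·e^(−ax²).
State is unnormalized: ∫|φ|² dx = 0.22154, and ∫φ*·(−ħ² φ'') dx = 0.83741, so ⟨p²⟩ = 0.83741 / 0.22154.
⟨p²⟩ = 3.7800.

3.78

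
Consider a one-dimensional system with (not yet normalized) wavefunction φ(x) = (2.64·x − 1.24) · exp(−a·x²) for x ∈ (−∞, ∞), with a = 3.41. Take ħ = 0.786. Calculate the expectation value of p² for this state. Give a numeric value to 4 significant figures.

3.158

p² φ = −ħ² d²φ/dx²; ⟨p²⟩ = −ħ² ∫ φ*·φ'' dx / ∫|φ|² dx.
Expand each integrand as polynomial × e^(−2ax²) and use ∫x^(2j)·e^(−2ax²) dx = (2j−1)!!/(4a)^j · √(π/(2a)), odd powers → 0; here √(π/(2a)) = 0.67871. Differentiate with the product rule, d/dx e^(−ax²) = −2ax·e^(−ax²).
State is unnormalized: ∫|φ|² dx = 1.3904, and ∫φ*·(−ħ² φ'') dx = 4.3903, so ⟨p²⟩ = 4.3903 / 1.3904.
⟨p²⟩ = 3.1576.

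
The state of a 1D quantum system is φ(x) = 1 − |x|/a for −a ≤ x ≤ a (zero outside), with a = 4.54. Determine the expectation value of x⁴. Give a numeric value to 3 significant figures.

12.1

⟨x⁴⟩ = ∫ x⁴·|φ|² dx / ∫|φ|² dx (integrals over the domain).
φ is even, so ∫ over [−a, a] = 2∫₀ᵃ with φ = 1 − x/a there: ∫₀ᵃ (1 − x/a)² dx = a/3, ∫₀ᵃ x²(1 − x/a)² dx = a³/30, ∫₀ᵃ x⁴(1 − x/a)² dx = a⁵/105.
State is unnormalized: ∫|φ|² dx = 3.0267, and ∫φ*·x⁴·φ dx = 36.738, so ⟨x⁴⟩ = 36.738 / 3.0267.
⟨x⁴⟩ = 12.138.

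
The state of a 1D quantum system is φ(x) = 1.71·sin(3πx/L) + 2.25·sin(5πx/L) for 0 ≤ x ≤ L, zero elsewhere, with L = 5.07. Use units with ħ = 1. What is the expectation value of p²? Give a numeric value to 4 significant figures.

7.350

p² φ = −ħ² d²φ/dx²; ⟨p²⟩ = −ħ² ∫ φ*·φ'' dx / ∫|φ|² dx.
d²/dx² sin(jπx/L) = −(jπ/L)²·sin(jπx/L); on 0 ≤ x ≤ L, ∫sin²(jπx/L) dx = L/2 and ∫sin(jπx/L)·sin(lπx/L) dx = 0 for j ≠ l, so only diagonal terms survive in ∫|φ|² and ∫φ·φ″; ∫φ·φ′ dx = [φ²/2] between the walls = 0.
State is unnormalized: ∫|φ|² dx = 20.246, and ∫φ*·(−ħ² φ'') dx = 148.80, so ⟨p²⟩ = 148.80 / 20.246.
⟨p²⟩ = 7.3497.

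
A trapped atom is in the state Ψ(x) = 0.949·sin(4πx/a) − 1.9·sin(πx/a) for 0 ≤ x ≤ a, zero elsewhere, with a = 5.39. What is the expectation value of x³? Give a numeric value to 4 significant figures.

32.02

⟨x³⟩ = ∫ x³·|Ψ|² dx / ∫|Ψ|² dx (integrals over the domain).
On 0 ≤ x ≤ a (j ≠ l): ∫sin²(jπx/a) dx = a/2, ∫sin(jπx/a)·sin(lπx/a) dx = 0; diagonal moments ∫x·sin²(jπx/a) dx = a²/4, ∫x²·sin²(jπx/a) dx = a³·(1/6 − 1/(4j²π²)); cross terms ∫x·sin(jπx/a)·sin(lπx/a) dx = 0 for j + l even and −4jla²/(π²(j² − l²)²) for j + l odd, ∫x²·sin(jπx/a)·sin(lπx/a) dx = (−1)^(j+l)·4jla³/(π²(j² − l²)²); higher powers the same way via product-to-sum and parts.
State is unnormalized: ∫|Ψ|² dx = 12.156, and ∫Ψ*·x³·Ψ dx = 389.19, so ⟨x³⟩ = 389.19 / 12.156.
⟨x³⟩ = 32.016.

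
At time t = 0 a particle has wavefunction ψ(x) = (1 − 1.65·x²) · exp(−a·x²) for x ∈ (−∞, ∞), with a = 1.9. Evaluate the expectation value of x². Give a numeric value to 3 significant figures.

⟨x²⟩ = ∫ x²·|ψ|² dx / ∫|ψ|² dx (integrals over the domain).
Expand each integrand as polynomial × e^(−2ax²) and use ∫x^(2j)·e^(−2ax²) dx = (2j−1)!!/(4a)^j · √(π/(2a)), odd powers → 0; here √(π/(2a)) = 0.90925.
State is unnormalized: ∫|ψ|² dx = 0.64302, and ∫ψ*·x²·ψ dx = 0.048380, so ⟨x²⟩ = 0.048380 / 0.64302.
⟨x²⟩ = 0.075240.

0.0752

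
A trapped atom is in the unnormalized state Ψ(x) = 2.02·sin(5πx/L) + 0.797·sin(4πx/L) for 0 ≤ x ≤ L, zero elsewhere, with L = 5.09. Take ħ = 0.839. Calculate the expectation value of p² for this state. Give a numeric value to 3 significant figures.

p² Ψ = −ħ² d²Ψ/dx²; ⟨p²⟩ = −ħ² ∫ Ψ*·Ψ'' dx / ∫|Ψ|² dx.
d²/dx² sin(jπx/L) = −(jπ/L)²·sin(jπx/L); on 0 ≤ x ≤ L, ∫sin²(jπx/L) dx = L/2 and ∫sin(jπx/L)·sin(lπx/L) dx = 0 for j ≠ l, so only diagonal terms survive in ∫|Ψ|² and ∫Ψ·Ψ″; ∫Ψ·Ψ′ dx = [Ψ²/2] between the walls = 0.
State is unnormalized: ∫|Ψ|² dx = 12.001, and ∫Ψ*·(−ħ² Ψ'') dx = 76.554, so ⟨p²⟩ = 76.554 / 12.001.
⟨p²⟩ = 6.3788.

6.38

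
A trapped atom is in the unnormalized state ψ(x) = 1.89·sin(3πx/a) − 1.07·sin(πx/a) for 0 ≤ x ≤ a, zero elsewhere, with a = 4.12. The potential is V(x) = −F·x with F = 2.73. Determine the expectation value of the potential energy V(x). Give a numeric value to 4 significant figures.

-5.624

⟨V⟩ = ∫ V(x)·|ψ|² dx / ∫|ψ|² dx.
On 0 ≤ x ≤ a (j ≠ l): ∫sin²(jπx/a) dx = a/2, ∫sin(jπx/a)·sin(lπx/a) dx = 0; diagonal moments ∫x·sin²(jπx/a) dx = a²/4, ∫x²·sin²(jπx/a) dx = a³·(1/6 − 1/(4j²π²)); cross terms ∫x·sin(jπx/a)·sin(lπx/a) dx = 0 for j + l even and −4jla²/(π²(j² − l²)²) for j + l odd, ∫x²·sin(jπx/a)·sin(lπx/a) dx = (−1)^(j+l)·4jla³/(π²(j² − l²)²); higher powers the same way via product-to-sum and parts.
State is unnormalized: ∫|ψ|² dx = 9.7170, and ∫ψ*·V(x)·ψ dx = -54.647, so ⟨V⟩ = -54.647 / 9.7170.
⟨V⟩ = -5.6238.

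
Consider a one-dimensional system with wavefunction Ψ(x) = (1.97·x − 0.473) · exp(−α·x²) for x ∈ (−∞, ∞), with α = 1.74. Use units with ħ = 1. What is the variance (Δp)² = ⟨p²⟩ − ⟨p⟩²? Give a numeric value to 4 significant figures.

Compute ⟨p⟩ and ⟨p²⟩ separately; (Δp)² = ⟨p²⟩ − ⟨p⟩².
Expand each integrand as polynomial × e^(−2αx²) and use ∫x^(2j)·e^(−2αx²) dx = (2j−1)!!/(4α)^j · √(π/(2α)), odd powers → 0; here √(π/(2α)) = 0.95013. Differentiate with the product rule, d/dx e^(−αx²) = −2αx·e^(−αx²).
Normalization: ∫|Ψ|² dx = 0.74237.
⟨p⟩ = 0.0000 and ⟨p²⟩ = 4.2235.
(Δp)² = 4.2235 − (0.0000)² = 4.2235.

4.224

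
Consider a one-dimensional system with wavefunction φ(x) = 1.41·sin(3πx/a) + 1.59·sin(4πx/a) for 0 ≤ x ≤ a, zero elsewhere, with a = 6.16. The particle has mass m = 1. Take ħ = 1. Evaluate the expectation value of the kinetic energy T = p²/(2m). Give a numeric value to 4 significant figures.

T = −(ħ²/2m) d²/dx², so ⟨T⟩ = −(ħ²/2m) ∫ φ*·φ'' dx / ∫|φ|² dx; with m = 1.
d²/dx² sin(jπx/a) = −(jπ/a)²·sin(jπx/a); on 0 ≤ x ≤ a, ∫sin²(jπx/a) dx = a/2 and ∫sin(jπx/a)·sin(lπx/a) dx = 0 for j ≠ l, so only diagonal terms survive in ∫|φ|² and ∫φ·φ″; ∫φ·φ′ dx = [φ²/2] between the walls = 0.
State is unnormalized: ∫|φ|² dx = 13.910, and ∫φ*·(−ħ²/2m · φ'') dx = 23.369, so ⟨T⟩ = 23.369 / 13.910.
⟨T⟩ = 1.6800.

1.680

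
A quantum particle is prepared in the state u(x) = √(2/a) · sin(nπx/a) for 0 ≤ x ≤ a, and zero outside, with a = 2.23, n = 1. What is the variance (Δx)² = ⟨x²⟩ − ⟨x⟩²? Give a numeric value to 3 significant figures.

Compute ⟨x⟩ and ⟨x²⟩ separately, then (Δx)² = ⟨x²⟩ − ⟨x⟩².
With sin²θ = (1 − cos2θ)/2 on 0 ≤ x ≤ a: ∫sin²(nπx/a) dx = a/2, ∫x·sin²(nπx/a) dx = a²/4, ∫x²·sin²(nπx/a) dx = a³·(1/6 − 1/(4n²π²)); higher powers xᵏ the same way, integrating xᵏ·cos(2nπx/a) by parts.
⟨x⟩ = 1.1150 and ⟨x²⟩ = 1.4057.
(Δx)² = 1.4057 − (1.1150)² = 0.16248.

0.162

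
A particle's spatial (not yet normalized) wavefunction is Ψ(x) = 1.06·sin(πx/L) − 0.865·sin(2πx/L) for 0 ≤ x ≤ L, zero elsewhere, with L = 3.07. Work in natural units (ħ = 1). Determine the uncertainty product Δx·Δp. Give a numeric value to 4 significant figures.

Δx = √(⟨x²⟩−⟨x⟩²), Δp = √(⟨p²⟩−⟨p⟩²).
On 0 ≤ x ≤ L (j ≠ l): ∫sin²(jπx/L) dx = L/2, ∫sin(jπx/L)·sin(lπx/L) dx = 0; diagonal moments ∫x·sin²(jπx/L) dx = L²/4, ∫x²·sin²(jπx/L) dx = L³·(1/6 − 1/(4j²π²)); cross terms ∫x·sin(jπx/L)·sin(lπx/L) dx = 0 for j + l even and −4jlL²/(π²(j² − l²)²) for j + l odd, ∫x²·sin(jπx/L)·sin(lπx/L) dx = (−1)^(j+l)·4jlL³/(π²(j² − l²)²); higher powers the same way via product-to-sum and parts. d²/dx² sin(jπx/L) = −(jπ/L)²·sin(jπx/L); on 0 ≤ x ≤ L, ∫sin²(jπx/L) dx = L/2 and ∫sin(jπx/L)·sin(lπx/L) dx = 0 for j ≠ l, so only diagonal terms survive in ∫|Ψ|² and ∫Ψ·Ψ″; ∫Ψ·Ψ′ dx = [Ψ²/2] between the walls = 0.
Normalization: ∫|Ψ|² dx = 2.8733.
⟨x⟩ = 2.0768, ⟨x²⟩ = 4.4705 ⇒ Δx = 0.39697.
⟨p⟩ = 0.0000, ⟨p²⟩ = 2.3030 ⇒ Δp = 1.5175.
Δx·Δp = 0.60242.

0.6024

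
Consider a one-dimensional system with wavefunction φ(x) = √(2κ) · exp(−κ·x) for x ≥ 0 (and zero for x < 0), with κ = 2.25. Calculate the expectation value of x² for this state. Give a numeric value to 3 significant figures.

0.0988

⟨x²⟩ = ∫ x²·|φ|² dx (integrals over the domain).
Every integrand reduces to terms xʲ·e^(−2κx) on [0, ∞); use ∫₀^∞ xʲ·e^(−2κx) dx = j!/(2κ)^(j+1).
⟨x²⟩ = 0.098765.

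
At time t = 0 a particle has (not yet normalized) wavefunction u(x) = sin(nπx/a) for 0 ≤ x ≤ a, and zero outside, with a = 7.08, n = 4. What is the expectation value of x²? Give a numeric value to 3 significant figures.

⟨x²⟩ = ∫ x²·|u|² dx / ∫|u|² dx (integrals over the domain).
With sin²θ = (1 − cos2θ)/2 on 0 ≤ x ≤ a: ∫sin²(nπx/a) dx = a/2, ∫x·sin²(nπx/a) dx = a²/4, ∫x²·sin²(nπx/a) dx = a³·(1/6 − 1/(4n²π²)); higher powers xᵏ the same way, integrating xᵏ·cos(2nπx/a) by parts.
State is unnormalized: ∫|u|² dx = 3.5400, and ∫u*·x²·u dx = 58.587, so ⟨x²⟩ = 58.587 / 3.5400.
⟨x²⟩ = 16.550.

16.6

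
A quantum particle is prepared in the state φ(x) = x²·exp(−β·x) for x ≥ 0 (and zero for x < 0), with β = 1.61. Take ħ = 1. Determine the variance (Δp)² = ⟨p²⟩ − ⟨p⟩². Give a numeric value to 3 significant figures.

0.864

Compute ⟨p⟩ and ⟨p²⟩ separately; (Δp)² = ⟨p²⟩ − ⟨p⟩².
Differentiate x²·exp(−β·x) with the product rule; every integrand then reduces to terms xʲ·e^(−2βx) on [0, ∞), with ∫₀^∞ xʲ·e^(−2βx) dx = j!/(2β)^(j+1).
Normalization: ∫|φ|² dx = 0.069332.
⟨p⟩ = 0.0000 and ⟨p²⟩ = 0.86403.
(Δp)² = 0.86403 − (0.0000)² = 0.86403.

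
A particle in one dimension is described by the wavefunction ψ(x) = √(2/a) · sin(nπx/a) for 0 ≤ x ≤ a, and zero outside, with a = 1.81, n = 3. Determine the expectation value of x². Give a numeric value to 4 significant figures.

1.074

⟨x²⟩ = ∫ x²·|ψ|² dx (integrals over the domain).
With sin²θ = (1 − cos2θ)/2 on 0 ≤ x ≤ a: ∫sin²(nπx/a) dx = a/2, ∫x·sin²(nπx/a) dx = a²/4, ∫x²·sin²(nπx/a) dx = a³·(1/6 − 1/(4n²π²)); higher powers xᵏ the same way, integrating xᵏ·cos(2nπx/a) by parts.
⟨x²⟩ = 1.0736.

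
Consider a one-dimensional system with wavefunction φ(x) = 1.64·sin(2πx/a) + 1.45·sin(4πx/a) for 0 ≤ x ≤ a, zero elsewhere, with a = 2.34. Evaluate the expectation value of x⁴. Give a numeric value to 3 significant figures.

⟨x⁴⟩ = ∫ x⁴·|φ|² dx / ∫|φ|² dx (integrals over the domain).
On 0 ≤ x ≤ a (j ≠ l): ∫sin²(jπx/a) dx = a/2, ∫sin(jπx/a)·sin(lπx/a) dx = 0; diagonal moments ∫x·sin²(jπx/a) dx = a²/4, ∫x²·sin²(jπx/a) dx = a³·(1/6 − 1/(4j²π²)); cross terms ∫x·sin(jπx/a)·sin(lπx/a) dx = 0 for j + l even and −4jla²/(π²(j² − l²)²) for j + l odd, ∫x²·sin(jπx/a)·sin(lπx/a) dx = (−1)^(j+l)·4jla³/(π²(j² − l²)²); higher powers the same way via product-to-sum and parts.
State is unnormalized: ∫|φ|² dx = 5.6068, and ∫φ*·x⁴·φ dx = 43.347, so ⟨x⁴⟩ = 43.347 / 5.6068.
⟨x⁴⟩ = 7.7313.

7.73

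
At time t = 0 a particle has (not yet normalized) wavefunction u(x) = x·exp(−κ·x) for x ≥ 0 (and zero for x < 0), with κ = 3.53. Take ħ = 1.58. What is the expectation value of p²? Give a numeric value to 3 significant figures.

p² u = −ħ² d²u/dx²; ⟨p²⟩ = −ħ² ∫ u*·u'' dx / ∫|u|² dx.
Differentiate x·exp(−κ·x) with the product rule; every integrand then reduces to terms xʲ·e^(−2κx) on [0, ∞), with ∫₀^∞ xʲ·e^(−2κx) dx = j!/(2κ)^(j+1).
State is unnormalized: ∫|u|² dx = 0.0056835, and ∫u*·(−ħ² u'') dx = 0.17680, so ⟨p²⟩ = 0.17680 / 0.0056835.
⟨p²⟩ = 31.107.

31.1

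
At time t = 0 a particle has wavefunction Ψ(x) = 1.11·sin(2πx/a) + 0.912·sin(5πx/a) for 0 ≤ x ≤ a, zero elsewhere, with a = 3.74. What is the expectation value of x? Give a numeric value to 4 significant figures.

⟨x⟩ = ∫ x·|Ψ|² dx / ∫|Ψ|² dx (integrals over the domain).
On 0 ≤ x ≤ a (j ≠ l): ∫sin²(jπx/a) dx = a/2, ∫sin(jπx/a)·sin(lπx/a) dx = 0; diagonal moments ∫x·sin²(jπx/a) dx = a²/4, ∫x²·sin²(jπx/a) dx = a³·(1/6 − 1/(4j²π²)); cross terms ∫x·sin(jπx/a)·sin(lπx/a) dx = 0 for j + l even and −4jla²/(π²(j² − l²)²) for j + l odd, ∫x²·sin(jπx/a)·sin(lπx/a) dx = (−1)^(j+l)·4jla³/(π²(j² − l²)²); higher powers the same way via product-to-sum and parts.
State is unnormalized: ∫|Ψ|² dx = 3.8594, and ∫Ψ*·x·Ψ dx = 6.9568, so ⟨x⟩ = 6.9568 / 3.8594.
⟨x⟩ = 1.8026.

1.803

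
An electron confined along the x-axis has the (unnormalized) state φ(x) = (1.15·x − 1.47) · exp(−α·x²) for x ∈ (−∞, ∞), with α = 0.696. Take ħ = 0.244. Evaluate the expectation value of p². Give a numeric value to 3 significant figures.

p² φ = −ħ² d²φ/dx²; ⟨p²⟩ = −ħ² ∫ φ*·φ'' dx / ∫|φ|² dx.
Expand each integrand as polynomial × e^(−2αx²) and use ∫x^(2j)·e^(−2αx²) dx = (2j−1)!!/(4α)^j · √(π/(2α)), odd powers → 0; here √(π/(2α)) = 1.5023. Differentiate with the product rule, d/dx e^(−αx²) = −2αx·e^(−αx²).
State is unnormalized: ∫|φ|² dx = 3.9600, and ∫φ*·(−ħ² φ'') dx = 0.22323, so ⟨p²⟩ = 0.22323 / 3.9600.
⟨p²⟩ = 0.056372.

0.0564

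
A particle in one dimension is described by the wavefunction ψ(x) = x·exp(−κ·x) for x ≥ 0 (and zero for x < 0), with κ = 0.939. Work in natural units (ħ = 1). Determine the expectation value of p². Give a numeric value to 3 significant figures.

p² ψ = −ħ² d²ψ/dx²; ⟨p²⟩ = −ħ² ∫ ψ*·ψ'' dx / ∫|ψ|² dx.
Differentiate x·exp(−κ·x) with the product rule; every integrand then reduces to terms xʲ·e^(−2κx) on [0, ∞), with ∫₀^∞ xʲ·e^(−2κx) dx = j!/(2κ)^(j+1).
State is unnormalized: ∫|ψ|² dx = 0.30196, and ∫ψ*·(−ħ² ψ'') dx = 0.26624, so ⟨p²⟩ = 0.26624 / 0.30196.
⟨p²⟩ = 0.88172.

0.882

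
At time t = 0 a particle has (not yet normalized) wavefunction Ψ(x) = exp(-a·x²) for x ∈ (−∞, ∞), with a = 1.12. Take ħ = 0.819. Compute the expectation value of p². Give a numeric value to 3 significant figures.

p² Ψ = −ħ² d²Ψ/dx²; ⟨p²⟩ = −ħ² ∫ Ψ*·Ψ'' dx / ∫|Ψ|² dx.
Gaussian moments: ∫x^(2j)·e^(−2ax²) dx = (2j−1)!!/(4a)^j · √(π/(2a)), odd powers integrate to 0; here √(π/(2a)) = 1.1843. Derivatives: d/dx e^(−ax²) = −2ax·e^(−ax²), d²/dx² e^(−ax²) = (4a²x² − 2a)·e^(−ax²).
State is unnormalized: ∫|Ψ|² dx = 1.1843, and ∫Ψ*·(−ħ² Ψ'') dx = 0.88969, so ⟨p²⟩ = 0.88969 / 1.1843.
⟨p²⟩ = 0.75125.

0.751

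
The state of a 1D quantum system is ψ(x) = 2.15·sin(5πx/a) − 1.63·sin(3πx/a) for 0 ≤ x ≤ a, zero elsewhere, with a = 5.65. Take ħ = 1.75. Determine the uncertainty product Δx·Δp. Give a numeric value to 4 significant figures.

Δx = √(⟨x²⟩−⟨x⟩²), Δp = √(⟨p²⟩−⟨p⟩²).
On 0 ≤ x ≤ a (j ≠ l): ∫sin²(jπx/a) dx = a/2, ∫sin(jπx/a)·sin(lπx/a) dx = 0; diagonal moments ∫x·sin²(jπx/a) dx = a²/4, ∫x²·sin²(jπx/a) dx = a³·(1/6 − 1/(4j²π²)); cross terms ∫x·sin(jπx/a)·sin(lπx/a) dx = 0 for j + l even and −4jla²/(π²(j² − l²)²) for j + l odd, ∫x²·sin(jπx/a)·sin(lπx/a) dx = (−1)^(j+l)·4jla³/(π²(j² − l²)²); higher powers the same way via product-to-sum and parts. d²/dx² sin(jπx/a) = −(jπ/a)²·sin(jπx/a); on 0 ≤ x ≤ a, ∫sin²(jπx/a) dx = a/2 and ∫sin(jπx/a)·sin(lπx/a) dx = 0 for j ≠ l, so only diagonal terms survive in ∫|ψ|² and ∫ψ·ψ″; ∫ψ·ψ′ dx = [ψ²/2] between the walls = 0.
Normalization: ∫|ψ|² dx = 20.564.
⟨x⟩ = 2.8250, ⟨x²⟩ = 9.0744 ⇒ Δx = 1.0458.
⟨p⟩ = 0.0000, ⟨p²⟩ = 18.142 ⇒ Δp = 4.2593.
Δx·Δp = 4.4544.

4.454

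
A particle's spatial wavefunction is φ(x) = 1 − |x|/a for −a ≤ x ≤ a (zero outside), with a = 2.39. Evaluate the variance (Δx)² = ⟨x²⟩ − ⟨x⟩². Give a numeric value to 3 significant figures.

0.571

Compute ⟨x⟩ and ⟨x²⟩ separately, then (Δx)² = ⟨x²⟩ − ⟨x⟩².
φ is even, so ∫ over [−a, a] = 2∫₀ᵃ with φ = 1 − x/a there: ∫₀ᵃ (1 − x/a)² dx = a/3, ∫₀ᵃ x²(1 − x/a)² dx = a³/30, ∫₀ᵃ x⁴(1 − x/a)² dx = a⁵/105.
Normalization: ∫|φ|² dx = 1.5933.
⟨x⟩ = 0.0000 and ⟨x²⟩ = 0.57121.
(Δx)² = 0.57121 − (0.0000)² = 0.57121.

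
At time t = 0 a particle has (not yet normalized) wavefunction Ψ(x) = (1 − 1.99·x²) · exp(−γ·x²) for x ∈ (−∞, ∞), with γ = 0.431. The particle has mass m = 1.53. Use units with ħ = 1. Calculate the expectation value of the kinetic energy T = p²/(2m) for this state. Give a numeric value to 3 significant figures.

0.662

T = −(ħ²/2m) d²/dx², so ⟨T⟩ = −(ħ²/2m) ∫ Ψ*·Ψ'' dx / ∫|Ψ|² dx; with m = 1.53.
Expand each integrand as polynomial × e^(−2γx²) and use ∫x^(2j)·e^(−2γx²) dx = (2j−1)!!/(4γ)^j · √(π/(2γ)), odd powers → 0; here √(π/(2γ)) = 1.9091. Differentiate with the product rule, d/dx e^(−γx²) = −2γx·e^(−γx²).
State is unnormalized: ∫|Ψ|² dx = 5.1327, and ∫Ψ*·(−ħ²/2m · Ψ'') dx = 3.3975, so ⟨T⟩ = 3.3975 / 5.1327.
⟨T⟩ = 0.66194.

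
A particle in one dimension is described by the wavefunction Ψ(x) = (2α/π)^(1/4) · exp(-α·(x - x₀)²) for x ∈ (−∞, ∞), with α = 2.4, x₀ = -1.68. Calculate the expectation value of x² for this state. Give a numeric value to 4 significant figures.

⟨x²⟩ = ∫ x²·|Ψ|² dx (integrals over the domain).
Gaussian moments (u = x − x₀): ∫u^(2j)·e^(−2αu²) du = (2j−1)!!/(4α)^j · √(π/(2α)), odd powers integrate to 0; here √(π/(2α)) = 0.80901.
⟨x²⟩ = 2.9266.

2.927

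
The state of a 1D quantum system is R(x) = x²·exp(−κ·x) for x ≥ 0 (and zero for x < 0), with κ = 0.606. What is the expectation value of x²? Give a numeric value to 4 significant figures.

⟨x²⟩ = ∫ x²·|R|² dx / ∫|R|² dx (integrals over the domain).
Every integrand reduces to terms xʲ·e^(−2κx) on [0, ∞); use ∫₀^∞ xʲ·e^(−2κx) dx = j!/(2κ)^(j+1).
State is unnormalized: ∫|R|² dx = 9.1769, and ∫R*·x²·R dx = 187.42, so ⟨x²⟩ = 187.42 / 9.1769.
⟨x²⟩ = 20.423.

20.42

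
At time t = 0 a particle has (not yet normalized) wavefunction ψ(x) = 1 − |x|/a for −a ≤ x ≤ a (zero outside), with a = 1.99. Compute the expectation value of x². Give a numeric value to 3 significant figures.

⟨x²⟩ = ∫ x²·|ψ|² dx / ∫|ψ|² dx (integrals over the domain).
ψ is even, so ∫ over [−a, a] = 2∫₀ᵃ with ψ = 1 − x/a there: ∫₀ᵃ (1 − x/a)² dx = a/3, ∫₀ᵃ x²(1 − x/a)² dx = a³/30, ∫₀ᵃ x⁴(1 − x/a)² dx = a⁵/105.
State is unnormalized: ∫|ψ|² dx = 1.3267, and ∫ψ*·x²·ψ dx = 0.52537, so ⟨x²⟩ = 0.52537 / 1.3267.
⟨x²⟩ = 0.39601.

0.396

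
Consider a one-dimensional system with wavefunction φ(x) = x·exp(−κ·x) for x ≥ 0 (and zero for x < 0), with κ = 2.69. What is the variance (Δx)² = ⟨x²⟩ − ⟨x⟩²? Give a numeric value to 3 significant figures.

Compute ⟨x⟩ and ⟨x²⟩ separately, then (Δx)² = ⟨x²⟩ − ⟨x⟩².
Every integrand reduces to terms xʲ·e^(−2κx) on [0, ∞); use ∫₀^∞ xʲ·e^(−2κx) dx = j!/(2κ)^(j+1).
Normalization: ∫|φ|² dx = 0.012843.
⟨x⟩ = 0.55762 and ⟨x²⟩ = 0.41459.
(Δx)² = 0.41459 − (0.55762)² = 0.10365.

0.104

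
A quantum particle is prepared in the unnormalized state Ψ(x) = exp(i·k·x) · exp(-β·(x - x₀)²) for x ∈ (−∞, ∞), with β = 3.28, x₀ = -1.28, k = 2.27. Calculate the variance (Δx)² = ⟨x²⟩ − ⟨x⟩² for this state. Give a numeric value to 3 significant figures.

Compute ⟨x⟩ and ⟨x²⟩ separately, then (Δx)² = ⟨x²⟩ − ⟨x⟩².
Gaussian moments (u = x − x₀): ∫u^(2j)·e^(−2βu²) du = (2j−1)!!/(4β)^j · √(π/(2β)), odd powers integrate to 0; here √(π/(2β)) = 0.69203.
Normalization: ∫|Ψ|² dx = 0.69203.
⟨x⟩ = -1.2800 and ⟨x²⟩ = 1.7146.
(Δx)² = 1.7146 − (-1.2800)² = 0.076220.

0.0762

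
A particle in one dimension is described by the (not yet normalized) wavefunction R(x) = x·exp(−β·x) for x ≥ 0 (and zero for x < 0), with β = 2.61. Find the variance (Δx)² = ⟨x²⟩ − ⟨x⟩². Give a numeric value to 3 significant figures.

0.110

Compute ⟨x⟩ and ⟨x²⟩ separately, then (Δx)² = ⟨x²⟩ − ⟨x⟩².
Every integrand reduces to terms xʲ·e^(−2βx) on [0, ∞); use ∫₀^∞ xʲ·e^(−2βx) dx = j!/(2β)^(j+1).
Normalization: ∫|R|² dx = 0.014061.
⟨x⟩ = 0.57471 and ⟨x²⟩ = 0.44039.
(Δx)² = 0.44039 − (0.57471)² = 0.11010.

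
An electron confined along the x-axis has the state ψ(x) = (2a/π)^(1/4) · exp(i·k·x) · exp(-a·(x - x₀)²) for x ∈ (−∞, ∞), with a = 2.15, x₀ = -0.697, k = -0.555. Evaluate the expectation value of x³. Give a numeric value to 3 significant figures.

-0.582

⟨x³⟩ = ∫ x³·|ψ|² dx (integrals over the domain).
Gaussian moments (u = x − x₀): ∫u^(2j)·e^(−2au²) du = (2j−1)!!/(4a)^j · √(π/(2a)), odd powers integrate to 0; here √(π/(2a)) = 0.85475.
⟨x³⟩ = -0.58175.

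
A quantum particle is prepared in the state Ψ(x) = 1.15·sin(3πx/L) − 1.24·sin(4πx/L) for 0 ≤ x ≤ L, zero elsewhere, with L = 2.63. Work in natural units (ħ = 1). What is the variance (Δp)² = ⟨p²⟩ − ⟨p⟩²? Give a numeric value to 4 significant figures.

18.21

Compute ⟨p⟩ and ⟨p²⟩ separately; (Δp)² = ⟨p²⟩ − ⟨p⟩².
d²/dx² sin(jπx/L) = −(jπ/L)²·sin(jπx/L); on 0 ≤ x ≤ L, ∫sin²(jπx/L) dx = L/2 and ∫sin(jπx/L)·sin(lπx/L) dx = 0 for j ≠ l, so only diagonal terms survive in ∫|Ψ|² and ∫Ψ·Ψ″; ∫Ψ·Ψ′ dx = [Ψ²/2] between the walls = 0.
Normalization: ∫|Ψ|² dx = 3.7610.
⟨p⟩ = 0.0000 and ⟨p²⟩ = 18.212.
(Δp)² = 18.212 − (0.0000)² = 18.212.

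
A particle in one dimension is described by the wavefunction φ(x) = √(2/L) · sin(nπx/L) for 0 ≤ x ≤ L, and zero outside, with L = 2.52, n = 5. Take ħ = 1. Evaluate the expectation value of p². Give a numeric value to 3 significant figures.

p² φ = −ħ² d²φ/dx²; ⟨p²⟩ = −ħ² ∫ φ*·φ'' dx.
d/dx sin(nπx/L) = (nπ/L)·cos(nπx/L) and d²/dx² sin(nπx/L) = −(nπ/L)²·sin(nπx/L); on 0 ≤ x ≤ L, ∫sin²(nπx/L) dx = L/2 and ∫sin(nπx/L)·cos(nπx/L) dx = 0.
⟨p²⟩ = 38.854.

38.9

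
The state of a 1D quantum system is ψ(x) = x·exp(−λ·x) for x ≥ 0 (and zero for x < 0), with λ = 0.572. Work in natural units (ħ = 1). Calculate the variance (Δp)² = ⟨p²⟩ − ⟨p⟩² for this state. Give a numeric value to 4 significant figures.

Compute ⟨p⟩ and ⟨p²⟩ separately; (Δp)² = ⟨p²⟩ − ⟨p⟩².
Differentiate x·exp(−λ·x) with the product rule; every integrand then reduces to terms xʲ·e^(−2λx) on [0, ∞), with ∫₀^∞ xʲ·e^(−2λx) dx = j!/(2λ)^(j+1).
Normalization: ∫|ψ|² dx = 1.3358.
⟨p⟩ = 0.0000 and ⟨p²⟩ = 0.32718.
(Δp)² = 0.32718 − (0.0000)² = 0.32718.

0.3272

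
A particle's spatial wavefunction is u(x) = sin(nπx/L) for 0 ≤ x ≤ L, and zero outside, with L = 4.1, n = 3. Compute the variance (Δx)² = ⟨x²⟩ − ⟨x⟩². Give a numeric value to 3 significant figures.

1.31

Compute ⟨x⟩ and ⟨x²⟩ separately, then (Δx)² = ⟨x²⟩ − ⟨x⟩².
With sin²θ = (1 − cos2θ)/2 on 0 ≤ x ≤ L: ∫sin²(nπx/L) dx = L/2, ∫x·sin²(nπx/L) dx = L²/4, ∫x²·sin²(nπx/L) dx = L³·(1/6 − 1/(4n²π²)); higher powers xᵏ the same way, integrating xᵏ·cos(2nπx/L) by parts.
Normalization: ∫|u|² dx = 2.0500.
⟨x⟩ = 2.0500 and ⟨x²⟩ = 5.5087.
(Δx)² = 5.5087 − (2.0500)² = 1.3062.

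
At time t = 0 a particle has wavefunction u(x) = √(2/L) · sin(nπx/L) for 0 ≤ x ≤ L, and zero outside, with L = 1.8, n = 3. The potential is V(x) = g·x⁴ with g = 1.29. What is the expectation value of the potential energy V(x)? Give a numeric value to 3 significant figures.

⟨V⟩ = ∫ V(x)·|u|² dx.
With sin²θ = (1 − cos2θ)/2 on 0 ≤ x ≤ L: ∫sin²(nπx/L) dx = L/2, ∫x·sin²(nπx/L) dx = L²/4, ∫x²·sin²(nπx/L) dx = L³·(1/6 − 1/(4n²π²)); higher powers xᵏ the same way, integrating xᵏ·cos(2nπx/L) by parts.
⟨V⟩ = 2.5585.

2.56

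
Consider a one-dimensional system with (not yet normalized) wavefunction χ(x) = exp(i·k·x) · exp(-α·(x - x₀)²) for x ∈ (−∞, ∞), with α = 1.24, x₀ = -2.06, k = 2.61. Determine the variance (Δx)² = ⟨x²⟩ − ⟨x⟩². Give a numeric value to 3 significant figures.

0.202

Compute ⟨x⟩ and ⟨x²⟩ separately, then (Δx)² = ⟨x²⟩ − ⟨x⟩².
Gaussian moments (u = x − x₀): ∫u^(2j)·e^(−2αu²) du = (2j−1)!!/(4α)^j · √(π/(2α)), odd powers integrate to 0; here √(π/(2α)) = 1.1255.
Normalization: ∫|χ|² dx = 1.1255.
⟨x⟩ = -2.0600 and ⟨x²⟩ = 4.4452.
(Δx)² = 4.4452 − (-2.0600)² = 0.20161.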